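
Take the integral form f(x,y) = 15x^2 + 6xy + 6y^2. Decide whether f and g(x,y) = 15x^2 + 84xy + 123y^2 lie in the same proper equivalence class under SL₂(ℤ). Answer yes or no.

D₁ = -324, D₂ = -324
f: flip: (15,6,6)→(6,-6,15)
f: translate: b→6 (≡-6 mod 12), so (6,-6,15)→(6,6,15)
f: reduced (well bottom): (6,6,15) with a≤c, −a<b≤a
g: translate: b→-6 (≡84 mod 30), so (15,84,123)→(15,-6,6)
g: flip: (15,-6,6)→(6,6,15)
g: reduced (well bottom): (6,6,15) with a≤c, −a<b≤a
reduced forms (6, 6, 15) vs (6, 6, 15) ⇒ equivalent

yes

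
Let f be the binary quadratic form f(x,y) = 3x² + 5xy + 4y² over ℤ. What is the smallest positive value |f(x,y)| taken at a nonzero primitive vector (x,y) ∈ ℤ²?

translate: b→-1 (≡5 mod 6), so (3,5,4)→(3,-1,2)
flip: (3,-1,2)→(2,1,3)
reduced (well bottom): (2,1,3) with a≤c, −a<b≤a
well minimum = a = 2

2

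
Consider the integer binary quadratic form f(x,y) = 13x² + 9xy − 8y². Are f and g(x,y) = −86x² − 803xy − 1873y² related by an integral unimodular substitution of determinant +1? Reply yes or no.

D₁ = 497, D₂ = 497
river cycle of f (length 14): (-8, 7, 14), (14, 21, -1), (-1, 21, 14), (14, 7, -8), (-8, 9, 13), (13, 17, -4), (-4, 15, 17), (17, 19, -2), (-2, 21, 7), (7, 21, -2), … (4 more)
river cycle of g (length 14): (-8, 7, 14), (14, 21, -1), (-1, 21, 14), (14, 7, -8), (-8, 9, 13), (13, 17, -4), (-4, 15, 17), (17, 19, -2), (-2, 21, 7), (7, 21, -2), … (4 more)
cycles coincide ⇒ equivalent

yes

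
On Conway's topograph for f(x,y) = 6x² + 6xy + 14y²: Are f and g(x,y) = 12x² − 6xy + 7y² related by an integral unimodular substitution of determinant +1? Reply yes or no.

D₁ = -300, D₂ = -300
f: reduced (well bottom): (6,6,14) with a≤c, −a<b≤a
g: flip: (12,-6,7)→(7,6,12)
g: reduced (well bottom): (7,6,12) with a≤c, −a<b≤a
reduced forms (6, 6, 14) vs (7, 6, 12) ⇒ inequivalent

no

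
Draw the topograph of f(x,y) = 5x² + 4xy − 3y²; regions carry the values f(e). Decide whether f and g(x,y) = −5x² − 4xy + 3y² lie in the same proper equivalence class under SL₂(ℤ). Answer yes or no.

D₁ = 76, D₂ = 76
river cycle of f (length 6): (-3, 8, 1), (1, 8, -3), (-3, 4, 5), (5, 6, -2), (-2, 6, 5), (5, 4, -3)
river cycle of g (length 6): (3, 4, -5), (-5, 6, 2), (2, 6, -5), (-5, 4, 3), (3, 8, -1), (-1, 8, 3)
cycles differ ⇒ inequivalent

no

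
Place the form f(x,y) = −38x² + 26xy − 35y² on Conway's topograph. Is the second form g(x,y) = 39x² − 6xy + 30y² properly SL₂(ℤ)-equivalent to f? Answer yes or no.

D₁ = -4644, D₂ = -4644
f is negative-definite; reduce −f:
−f: flip: (38,-26,35)→(35,26,38)
−f: reduced (well bottom): (35,26,38) with a≤c, −a<b≤a
flip sign back: reduced form of f is (-35,-26,-38)
g: flip: (39,-6,30)→(30,6,39)
g: reduced (well bottom): (30,6,39) with a≤c, −a<b≤a
reduced forms (-35, -26, -38) vs (30, 6, 39) ⇒ inequivalent

no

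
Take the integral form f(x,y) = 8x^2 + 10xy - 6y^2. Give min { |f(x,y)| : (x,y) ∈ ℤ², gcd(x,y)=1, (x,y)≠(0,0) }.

river: ρ → (-6,14,4)
river: ρ → (4,10,-12)
river: ρ → (-12,14,2)
river: ρ → (2,14,-12)
river: ρ → (-12,10,4)
river: ρ → (4,14,-6)
river: ρ → (-6,10,8)
river: ρ → (8,6,-8)
river: ρ → (-8,10,6)
river: ρ → (6,14,-4)
river: ρ → (-4,10,12)
river: ρ → (12,14,-2)
river: ρ → (-2,14,12)
river: ρ → (12,10,-4)
river: ρ → (-4,14,6)
river: ρ → (6,10,-8)
river: ρ → (-8,6,8)
river: ρ → (8,10,-6)
closes: descent 0, river 18
min |a| on river = 2

2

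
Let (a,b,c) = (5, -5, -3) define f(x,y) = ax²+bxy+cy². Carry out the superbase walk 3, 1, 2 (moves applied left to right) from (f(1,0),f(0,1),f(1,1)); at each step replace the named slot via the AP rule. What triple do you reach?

start (5,-3,-3) = (f(1,0),f(0,1),f(1,1))
replace slot 3: 2·(5+(-3)) − (-3) = 7 → (5,-3,7)
replace slot 1: 2·((-3)+7) − 5 = 3 → (3,-3,7)
replace slot 2: 2·(3+7) − (-3) = 23 → (3,23,7)

3,23,7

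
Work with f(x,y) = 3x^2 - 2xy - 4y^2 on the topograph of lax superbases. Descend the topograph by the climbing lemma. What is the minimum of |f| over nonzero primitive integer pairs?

descent: ρ → (-4,2,3)  [lands on river]
river: ρ → (3,4,-3)
river: ρ → (-3,2,4)
river: ρ → (4,6,-1)
river: ρ → (-1,6,4)
river: ρ → (4,2,-3)
river: ρ → (-3,4,3)
river: ρ → (3,2,-4)
river: ρ → (-4,6,1)
river: ρ → (1,6,-4)
closes: descent 1, river 10
min |a| on river = 1

1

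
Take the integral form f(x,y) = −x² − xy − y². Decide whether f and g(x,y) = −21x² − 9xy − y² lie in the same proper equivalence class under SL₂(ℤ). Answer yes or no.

D₁ = -3, D₂ = -3
f is negative-definite; reduce −f:
−f: reduced (well bottom): (1,1,1) with a≤c, −a<b≤a
flip sign back: reduced form of f is (-1,-1,-1)
g is negative-definite; reduce −g:
−g: flip: (21,9,1)→(1,-9,21)
−g: translate: b→1 (≡-9 mod 2), so (1,-9,21)→(1,1,1)
−g: reduced (well bottom): (1,1,1) with a≤c, −a<b≤a
flip sign back: reduced form of g is (-1,-1,-1)
reduced forms (-1, -1, -1) vs (-1, -1, -1) ⇒ equivalent

yes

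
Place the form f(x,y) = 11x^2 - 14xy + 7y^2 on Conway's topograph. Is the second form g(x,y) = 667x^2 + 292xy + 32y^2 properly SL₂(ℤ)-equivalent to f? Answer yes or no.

D₁ = -112, D₂ = -112
f: translate: b→8 (≡-14 mod 22), so (11,-14,7)→(11,8,4)
f: flip: (11,8,4)→(4,-8,11)
f: translate: b→0 (≡-8 mod 8), so (4,-8,11)→(4,0,7)
f: reduced (well bottom): (4,0,7) with a≤c, −a<b≤a
g: flip: (667,292,32)→(32,-292,667)
g: translate: b→28 (≡-292 mod 64), so (32,-292,667)→(32,28,7)
g: flip: (32,28,7)→(7,-28,32)
g: translate: b→0 (≡-28 mod 14), so (7,-28,32)→(7,0,4)
g: flip: (7,0,4)→(4,0,7)
g: reduced (well bottom): (4,0,7) with a≤c, −a<b≤a
reduced forms (4, 0, 7) vs (4, 0, 7) ⇒ equivalent

yes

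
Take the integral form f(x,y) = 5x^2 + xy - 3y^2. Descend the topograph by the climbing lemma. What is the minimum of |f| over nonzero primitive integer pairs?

descent: ρ → (-3,5,3)  [lands on river]
river: ρ → (3,7,-1)
river: ρ → (-1,7,3)
river: ρ → (3,5,-3)
river: ρ → (-3,7,1)
river: ρ → (1,7,-3)
closes: descent 1, river 6
min |a| on river = 1

1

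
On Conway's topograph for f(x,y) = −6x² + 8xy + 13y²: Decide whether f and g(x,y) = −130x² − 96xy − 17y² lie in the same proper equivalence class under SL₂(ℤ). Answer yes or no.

D₁ = 376, D₂ = 376
river cycle of f (length 16): (13, 18, -1), (-1, 18, 13), (13, 8, -6), (-6, 16, 5), (5, 14, -9), (-9, 4, 10), (10, 16, -3), (-3, 14, 15), (15, 16, -2), (-2, 16, 15), … (6 more)
river cycle of g (length 16): (5, 16, -6), (-6, 8, 13), (13, 18, -1), (-1, 18, 13), (13, 8, -6), (-6, 16, 5), (5, 14, -9), (-9, 4, 10), (10, 16, -3), (-3, 14, 15), … (6 more)
cycles coincide ⇒ equivalent

yes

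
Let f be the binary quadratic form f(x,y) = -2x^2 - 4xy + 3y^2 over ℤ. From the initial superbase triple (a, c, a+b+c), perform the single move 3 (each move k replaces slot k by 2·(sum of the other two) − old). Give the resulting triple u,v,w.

start (-2,3,-3) = (f(1,0),f(0,1),f(1,1))
replace slot 3: 2·((-2)+3) − (-3) = 5 → (-2,3,5)

-2,3,5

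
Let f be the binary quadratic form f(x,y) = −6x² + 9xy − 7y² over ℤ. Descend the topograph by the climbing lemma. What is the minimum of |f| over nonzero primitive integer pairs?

translate: b→3 (≡-9 mod 12), so (6,-9,7)→(6,3,4)
flip: (6,3,4)→(4,-3,6)
reduced (well bottom): (4,-3,6) with a≤c, −a<b≤a
well minimum |f| = |-4| = 4 (negative-definite)

4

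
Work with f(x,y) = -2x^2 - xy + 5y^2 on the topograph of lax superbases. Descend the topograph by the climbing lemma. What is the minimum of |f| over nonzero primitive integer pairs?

descent: ρ → (5,1,-2)
descent: ρ → (-2,3,4)  [lands on river]
river: ρ → (4,5,-1)
river: ρ → (-1,5,4)
river: ρ → (4,3,-2)
river: ρ → (-2,5,2)
river: ρ → (2,3,-4)
river: ρ → (-4,5,1)
river: ρ → (1,5,-4)
river: ρ → (-4,3,2)
river: ρ → (2,5,-2)
closes: descent 2, river 10
min |a| on river = 1

1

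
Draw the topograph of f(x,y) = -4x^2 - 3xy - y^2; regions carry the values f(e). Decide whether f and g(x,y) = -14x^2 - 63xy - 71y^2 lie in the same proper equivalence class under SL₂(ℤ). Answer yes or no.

D₁ = -7, D₂ = -7
f is negative-definite; reduce −f:
−f: flip: (4,3,1)→(1,-3,4)
−f: translate: b→1 (≡-3 mod 2), so (1,-3,4)→(1,1,2)
−f: reduced (well bottom): (1,1,2) with a≤c, −a<b≤a
flip sign back: reduced form of f is (-1,-1,-2)
g is negative-definite; reduce −g:
−g: translate: b→7 (≡63 mod 28), so (14,63,71)→(14,7,1)
−g: flip: (14,7,1)→(1,-7,14)
−g: translate: b→1 (≡-7 mod 2), so (1,-7,14)→(1,1,2)
−g: reduced (well bottom): (1,1,2) with a≤c, −a<b≤a
flip sign back: reduced form of g is (-1,-1,-2)
reduced forms (-1, -1, -2) vs (-1, -1, -2) ⇒ equivalent

yes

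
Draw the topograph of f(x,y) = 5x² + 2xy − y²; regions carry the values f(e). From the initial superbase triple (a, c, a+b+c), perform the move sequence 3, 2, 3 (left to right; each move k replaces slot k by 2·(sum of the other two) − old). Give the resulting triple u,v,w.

start (5,-1,6) = (f(1,0),f(0,1),f(1,1))
replace slot 3: 2·(5+(-1)) − 6 = 2 → (5,-1,2)
replace slot 2: 2·(5+2) − (-1) = 15 → (5,15,2)
replace slot 3: 2·(5+15) − 2 = 38 → (5,15,38)

5,15,38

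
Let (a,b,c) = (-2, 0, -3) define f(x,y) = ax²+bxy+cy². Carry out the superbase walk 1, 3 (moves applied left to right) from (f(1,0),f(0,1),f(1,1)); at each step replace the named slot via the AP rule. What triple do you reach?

start (-2,-3,-5) = (f(1,0),f(0,1),f(1,1))
replace slot 1: 2·((-3)+(-5)) − (-2) = -14 → (-14,-3,-5)
replace slot 3: 2·((-14)+(-3)) − (-5) = -29 → (-14,-3,-29)

-14,-3,-29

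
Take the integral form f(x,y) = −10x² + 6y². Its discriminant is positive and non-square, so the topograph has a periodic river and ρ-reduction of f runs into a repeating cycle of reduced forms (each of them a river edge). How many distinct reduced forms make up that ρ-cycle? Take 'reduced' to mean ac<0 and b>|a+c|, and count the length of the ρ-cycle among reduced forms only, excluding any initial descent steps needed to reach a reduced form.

D = 240, ⌊√D⌋ = 15
descent: ρ → (6,12,-4)  [lands on river]
river: ρ → (-4,12,6)
ρ-cycle length = 2 (tail of 1 descent step not counted)

2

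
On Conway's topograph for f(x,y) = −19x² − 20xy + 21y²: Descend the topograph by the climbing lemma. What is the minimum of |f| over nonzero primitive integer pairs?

descent: ρ → (21,20,-19)  [lands on river]
river: ρ → (-19,18,22)
river: ρ → (22,26,-15)
river: ρ → (-15,34,14)
river: ρ → (14,22,-27)
river: ρ → (-27,32,9)
river: ρ → (9,40,-11)
river: ρ → (-11,26,30)
river: ρ → (30,34,-7)
river: ρ → (-7,36,25)
river: ρ → (25,14,-18)
river: ρ → (-18,22,21)
closes: descent 1, river 12
min |a| on river = 7

7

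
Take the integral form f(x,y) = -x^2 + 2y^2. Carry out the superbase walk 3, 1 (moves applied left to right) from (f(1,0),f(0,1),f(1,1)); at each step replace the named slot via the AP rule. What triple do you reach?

start (-1,2,1) = (f(1,0),f(0,1),f(1,1))
replace slot 3: 2·((-1)+2) − 1 = 1 → (-1,2,1)
replace slot 1: 2·(2+1) − (-1) = 7 → (7,2,1)

7,2,1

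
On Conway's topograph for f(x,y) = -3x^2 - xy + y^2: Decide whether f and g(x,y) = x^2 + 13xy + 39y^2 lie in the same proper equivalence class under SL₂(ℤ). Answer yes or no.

D₁ = 13, D₂ = 13
river cycle of f (length 2): (1, 3, -1), (-1, 3, 1)
river cycle of g (length 2): (1, 3, -1), (-1, 3, 1)
cycles coincide ⇒ equivalent

yes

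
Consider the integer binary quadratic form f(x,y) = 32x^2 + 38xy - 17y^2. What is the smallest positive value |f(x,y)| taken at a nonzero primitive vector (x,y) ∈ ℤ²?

river: ρ → (-17,30,40)
river: ρ → (40,50,-7)
river: ρ → (-7,48,47)
river: ρ → (47,46,-8)
river: ρ → (-8,50,35)
river: ρ → (35,20,-23)
river: ρ → (-23,26,32)
river: ρ → (32,38,-17)
closes: descent 0, river 8
min |a| on river = 7

7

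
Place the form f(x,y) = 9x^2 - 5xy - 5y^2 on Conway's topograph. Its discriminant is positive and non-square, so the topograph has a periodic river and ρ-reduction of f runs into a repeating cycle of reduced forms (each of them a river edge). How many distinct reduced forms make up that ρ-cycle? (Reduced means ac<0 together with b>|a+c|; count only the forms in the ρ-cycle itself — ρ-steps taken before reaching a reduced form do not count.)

D = 205, ⌊√D⌋ = 14
descent: ρ → (-5,5,9)  [lands on river]
river: ρ → (9,13,-1)
river: ρ → (-1,13,9)
river: ρ → (9,5,-5)
ρ-cycle length = 4 (tail of 1 descent step not counted)

4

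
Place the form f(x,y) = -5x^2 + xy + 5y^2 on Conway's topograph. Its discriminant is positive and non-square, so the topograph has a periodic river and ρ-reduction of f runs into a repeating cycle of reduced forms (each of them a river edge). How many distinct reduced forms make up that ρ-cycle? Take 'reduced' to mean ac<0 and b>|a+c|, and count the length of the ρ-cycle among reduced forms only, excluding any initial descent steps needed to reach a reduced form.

D = 101, ⌊√D⌋ = 10
river: ρ → (5,9,-1)
river: ρ → (-1,9,5)
river: ρ → (5,1,-5)
river: ρ → (-5,9,1)
river: ρ → (1,9,-5)
river: ρ → (-5,1,5)
ρ-cycle length = 6 (tail of 0 descent steps not counted)

6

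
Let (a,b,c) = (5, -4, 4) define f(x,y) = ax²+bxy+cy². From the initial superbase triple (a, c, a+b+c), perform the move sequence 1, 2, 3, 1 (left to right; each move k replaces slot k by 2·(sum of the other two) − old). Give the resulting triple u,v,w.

start (5,4,5) = (f(1,0),f(0,1),f(1,1))
replace slot 1: 2·(4+5) − 5 = 13 → (13,4,5)
replace slot 2: 2·(13+5) − 4 = 32 → (13,32,5)
replace slot 3: 2·(13+32) − 5 = 85 → (13,32,85)
replace slot 1: 2·(32+85) − 13 = 221 → (221,32,85)

221,32,85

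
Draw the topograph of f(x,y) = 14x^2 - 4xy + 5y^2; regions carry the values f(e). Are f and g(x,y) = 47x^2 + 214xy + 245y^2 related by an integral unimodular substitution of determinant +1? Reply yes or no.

D₁ = -264, D₂ = -264
f: flip: (14,-4,5)→(5,4,14)
f: reduced (well bottom): (5,4,14) with a≤c, −a<b≤a
g: translate: b→26 (≡214 mod 94), so (47,214,245)→(47,26,5)
g: flip: (47,26,5)→(5,-26,47)
g: translate: b→4 (≡-26 mod 10), so (5,-26,47)→(5,4,14)
g: reduced (well bottom): (5,4,14) with a≤c, −a<b≤a
reduced forms (5, 4, 14) vs (5, 4, 14) ⇒ equivalent

yes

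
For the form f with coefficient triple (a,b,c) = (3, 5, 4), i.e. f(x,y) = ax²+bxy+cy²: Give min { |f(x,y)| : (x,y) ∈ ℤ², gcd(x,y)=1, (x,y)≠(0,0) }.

translate: b→-1 (≡5 mod 6), so (3,5,4)→(3,-1,2)
flip: (3,-1,2)→(2,1,3)
reduced (well bottom): (2,1,3) with a≤c, −a<b≤a
well minimum = a = 2

2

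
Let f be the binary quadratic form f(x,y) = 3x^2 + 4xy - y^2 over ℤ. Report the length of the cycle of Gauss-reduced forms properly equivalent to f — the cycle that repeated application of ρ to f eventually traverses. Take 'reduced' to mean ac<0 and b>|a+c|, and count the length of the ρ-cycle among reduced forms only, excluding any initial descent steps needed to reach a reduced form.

D = 28, ⌊√D⌋ = 5
river: ρ → (-1,4,3)
river: ρ → (3,2,-2)
river: ρ → (-2,2,3)
river: ρ → (3,4,-1)
ρ-cycle length = 4 (tail of 0 descent steps not counted)

4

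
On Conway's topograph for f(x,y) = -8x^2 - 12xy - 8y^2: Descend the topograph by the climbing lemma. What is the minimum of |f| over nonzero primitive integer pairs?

translate: b→-4 (≡12 mod 16), so (8,12,8)→(8,-4,4)
flip: (8,-4,4)→(4,4,8)
reduced (well bottom): (4,4,8) with a≤c, −a<b≤a
well minimum |f| = |-4| = 4 (negative-definite)

4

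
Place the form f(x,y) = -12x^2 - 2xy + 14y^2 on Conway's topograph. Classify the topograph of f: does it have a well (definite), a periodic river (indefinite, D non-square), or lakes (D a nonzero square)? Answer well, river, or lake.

D = b²−4ac = (-2)² − 4·(-12)·14 = 676
D = 26² is a perfect square ⇒ form factors over ℤ ⇒ lakes

lake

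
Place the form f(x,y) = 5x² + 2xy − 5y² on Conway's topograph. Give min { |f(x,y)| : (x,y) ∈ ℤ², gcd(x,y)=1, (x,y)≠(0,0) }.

river: ρ → (-5,8,2)
river: ρ → (2,8,-5)
river: ρ → (-5,2,5)
river: ρ → (5,8,-2)
river: ρ → (-2,8,5)
river: ρ → (5,2,-5)
closes: descent 0, river 6
min |a| on river = 2

2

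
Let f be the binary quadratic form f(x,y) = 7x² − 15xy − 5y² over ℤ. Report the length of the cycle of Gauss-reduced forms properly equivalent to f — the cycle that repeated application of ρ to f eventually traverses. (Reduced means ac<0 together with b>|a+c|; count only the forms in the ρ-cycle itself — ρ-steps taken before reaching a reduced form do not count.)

D = 365, ⌊√D⌋ = 19
descent: ρ → (-5,15,7)  [lands on river]
river: ρ → (7,13,-7)
river: ρ → (-7,15,5)
river: ρ → (5,15,-7)
river: ρ → (-7,13,7)
river: ρ → (7,15,-5)
ρ-cycle length = 6 (tail of 1 descent step not counted)

6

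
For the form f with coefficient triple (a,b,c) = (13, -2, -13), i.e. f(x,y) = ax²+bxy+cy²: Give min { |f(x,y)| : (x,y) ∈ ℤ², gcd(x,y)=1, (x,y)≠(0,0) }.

descent: ρ → (-13,2,13)  [lands on river]
river: ρ → (13,24,-2)
river: ρ → (-2,24,13)
river: ρ → (13,2,-13)
river: ρ → (-13,24,2)
river: ρ → (2,24,-13)
closes: descent 1, river 6
min |a| on river = 2

2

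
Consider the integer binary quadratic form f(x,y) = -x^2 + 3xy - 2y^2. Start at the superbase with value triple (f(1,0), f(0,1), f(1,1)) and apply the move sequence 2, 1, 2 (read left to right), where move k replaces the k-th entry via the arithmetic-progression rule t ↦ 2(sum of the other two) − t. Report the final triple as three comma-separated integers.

start (-1,-2,0) = (f(1,0),f(0,1),f(1,1))
replace slot 2: 2·((-1)+0) − (-2) = 0 → (-1,0,0)
replace slot 1: 2·(0+0) − (-1) = 1 → (1,0,0)
replace slot 2: 2·(1+0) − 0 = 2 → (1,2,0)

1,2,0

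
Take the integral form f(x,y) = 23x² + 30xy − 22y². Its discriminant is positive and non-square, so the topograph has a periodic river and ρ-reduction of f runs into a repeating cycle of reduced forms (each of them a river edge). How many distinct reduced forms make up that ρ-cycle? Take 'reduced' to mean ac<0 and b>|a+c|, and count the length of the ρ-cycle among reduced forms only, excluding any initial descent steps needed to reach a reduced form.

D = 2924, ⌊√D⌋ = 54
river: ρ → (-22,14,31)
river: ρ → (31,48,-5)
river: ρ → (-5,52,11)
river: ρ → (11,36,-37)
river: ρ → (-37,38,10)
river: ρ → (10,42,-29)
river: ρ → (-29,16,23)
river: ρ → (23,30,-22)
ρ-cycle length = 8 (tail of 0 descent steps not counted)

8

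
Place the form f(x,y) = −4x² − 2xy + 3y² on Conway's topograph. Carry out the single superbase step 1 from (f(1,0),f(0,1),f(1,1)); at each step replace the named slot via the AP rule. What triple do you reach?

start (-4,3,-3) = (f(1,0),f(0,1),f(1,1))
replace slot 1: 2·(3+(-3)) − (-4) = 4 → (4,3,-3)

4,3,-3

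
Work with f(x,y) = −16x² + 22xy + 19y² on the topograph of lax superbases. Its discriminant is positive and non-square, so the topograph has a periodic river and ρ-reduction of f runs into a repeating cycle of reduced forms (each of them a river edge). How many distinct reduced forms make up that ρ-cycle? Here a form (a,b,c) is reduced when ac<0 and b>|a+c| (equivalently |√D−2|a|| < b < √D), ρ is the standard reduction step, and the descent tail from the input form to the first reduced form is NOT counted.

D = 1700, ⌊√D⌋ = 41
river: ρ → (19,16,-19)
river: ρ → (-19,22,16)
river: ρ → (16,10,-25)
river: ρ → (-25,40,1)
river: ρ → (1,40,-25)
river: ρ → (-25,10,16)
river: ρ → (16,22,-19)
river: ρ → (-19,16,19)
river: ρ → (19,22,-16)
river: ρ → (-16,10,25)
river: ρ → (25,40,-1)
river: ρ → (-1,40,25)
river: ρ → (25,10,-16)
river: ρ → (-16,22,19)
ρ-cycle length = 14 (tail of 0 descent steps not counted)

14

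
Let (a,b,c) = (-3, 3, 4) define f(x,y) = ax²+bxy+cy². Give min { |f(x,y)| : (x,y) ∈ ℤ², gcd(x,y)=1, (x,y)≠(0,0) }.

river: ρ → (4,5,-2)
river: ρ → (-2,7,1)
river: ρ → (1,7,-2)
river: ρ → (-2,5,4)
river: ρ → (4,3,-3)
river: ρ → (-3,3,4)
closes: descent 0, river 6
min |a| on river = 1

1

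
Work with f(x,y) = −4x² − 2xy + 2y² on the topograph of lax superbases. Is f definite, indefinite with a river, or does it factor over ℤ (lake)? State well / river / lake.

D = b²−4ac = (-2)² − 4·(-4)·2 = 36
D = 6² is a perfect square ⇒ form factors over ℤ ⇒ lakes

lake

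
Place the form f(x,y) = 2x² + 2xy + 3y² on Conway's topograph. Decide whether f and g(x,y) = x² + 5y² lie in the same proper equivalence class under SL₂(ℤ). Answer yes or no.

D₁ = -20, D₂ = -20
f: reduced (well bottom): (2,2,3) with a≤c, −a<b≤a
g: reduced (well bottom): (1,0,5) with a≤c, −a<b≤a
reduced forms (2, 2, 3) vs (1, 0, 5) ⇒ inequivalent

no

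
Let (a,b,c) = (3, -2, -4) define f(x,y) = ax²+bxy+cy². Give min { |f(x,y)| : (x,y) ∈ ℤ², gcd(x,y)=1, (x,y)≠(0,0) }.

descent: ρ → (-4,2,3)  [lands on river]
river: ρ → (3,4,-3)
river: ρ → (-3,2,4)
river: ρ → (4,6,-1)
river: ρ → (-1,6,4)
river: ρ → (4,2,-3)
river: ρ → (-3,4,3)
river: ρ → (3,2,-4)
river: ρ → (-4,6,1)
river: ρ → (1,6,-4)
closes: descent 1, river 10
min |a| on river = 1

1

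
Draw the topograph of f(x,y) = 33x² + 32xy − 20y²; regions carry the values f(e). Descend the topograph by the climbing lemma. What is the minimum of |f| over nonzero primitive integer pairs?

river: ρ → (-20,48,17)
river: ρ → (17,54,-11)
river: ρ → (-11,56,12)
river: ρ → (12,40,-43)
river: ρ → (-43,46,9)
river: ρ → (9,44,-48)
river: ρ → (-48,52,5)
river: ρ → (5,58,-15)
river: ρ → (-15,32,44)
river: ρ → (44,56,-3)
river: ρ → (-3,58,25)
river: ρ → (25,42,-19)
river: ρ → (-19,34,33)
river: ρ → (33,32,-20)
closes: descent 0, river 14
min |a| on river = 3

3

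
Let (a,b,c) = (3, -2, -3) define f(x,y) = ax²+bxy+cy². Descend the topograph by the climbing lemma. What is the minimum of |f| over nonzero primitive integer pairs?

descent: ρ → (-3,2,3)  [lands on river]
river: ρ → (3,4,-2)
river: ρ → (-2,4,3)
river: ρ → (3,2,-3)
river: ρ → (-3,4,2)
river: ρ → (2,4,-3)
closes: descent 1, river 6
min |a| on river = 2

2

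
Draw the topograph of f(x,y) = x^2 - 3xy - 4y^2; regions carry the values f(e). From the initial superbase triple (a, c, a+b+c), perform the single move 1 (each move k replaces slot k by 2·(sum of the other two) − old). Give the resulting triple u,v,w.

start (1,-4,-6) = (f(1,0),f(0,1),f(1,1))
replace slot 1: 2·((-4)+(-6)) − 1 = -21 → (-21,-4,-6)

-21,-4,-6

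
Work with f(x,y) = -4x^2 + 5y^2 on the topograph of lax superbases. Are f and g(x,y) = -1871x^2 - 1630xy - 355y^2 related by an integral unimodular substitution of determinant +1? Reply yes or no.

D₁ = 80, D₂ = 80
river cycle of f (length 2): (-4, 8, 1), (1, 8, -4)
river cycle of g (length 2): (-4, 8, 1), (1, 8, -4)
cycles coincide ⇒ equivalent

yes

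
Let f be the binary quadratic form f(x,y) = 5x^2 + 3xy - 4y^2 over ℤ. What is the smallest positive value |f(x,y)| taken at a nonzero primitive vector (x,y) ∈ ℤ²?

river: ρ → (-4,5,4)
river: ρ → (4,3,-5)
river: ρ → (-5,7,2)
river: ρ → (2,9,-1)
river: ρ → (-1,9,2)
river: ρ → (2,7,-5)
river: ρ → (-5,3,4)
river: ρ → (4,5,-4)
river: ρ → (-4,3,5)
river: ρ → (5,7,-2)
river: ρ → (-2,9,1)
river: ρ → (1,9,-2)
river: ρ → (-2,7,5)
river: ρ → (5,3,-4)
closes: descent 0, river 14
min |a| on river = 1

1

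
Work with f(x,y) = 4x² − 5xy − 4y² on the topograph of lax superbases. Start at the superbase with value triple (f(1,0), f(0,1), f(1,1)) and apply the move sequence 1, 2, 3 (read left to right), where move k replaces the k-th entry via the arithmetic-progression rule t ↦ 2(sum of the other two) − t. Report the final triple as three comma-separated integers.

start (4,-4,-5) = (f(1,0),f(0,1),f(1,1))
replace slot 1: 2·((-4)+(-5)) − 4 = -22 → (-22,-4,-5)
replace slot 2: 2·((-22)+(-5)) − (-4) = -50 → (-22,-50,-5)
replace slot 3: 2·((-22)+(-50)) − (-5) = -139 → (-22,-50,-139)

-22,-50,-139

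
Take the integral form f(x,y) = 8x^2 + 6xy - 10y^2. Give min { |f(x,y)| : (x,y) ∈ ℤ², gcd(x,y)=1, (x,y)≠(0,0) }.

river: ρ → (-10,14,4)
river: ρ → (4,18,-2)
river: ρ → (-2,18,4)
river: ρ → (4,14,-10)
river: ρ → (-10,6,8)
river: ρ → (8,10,-8)
river: ρ → (-8,6,10)
river: ρ → (10,14,-4)
river: ρ → (-4,18,2)
river: ρ → (2,18,-4)
river: ρ → (-4,14,10)
river: ρ → (10,6,-8)
river: ρ → (-8,10,8)
river: ρ → (8,6,-10)
closes: descent 0, river 14
min |a| on river = 2

2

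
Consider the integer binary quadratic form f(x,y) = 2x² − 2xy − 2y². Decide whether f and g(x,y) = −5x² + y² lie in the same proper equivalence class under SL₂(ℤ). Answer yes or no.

D₁ = 20, D₂ = 20
river cycle of f (length 2): (-2, 2, 2), (2, 2, -2)
river cycle of g (length 2): (1, 4, -1), (-1, 4, 1)
cycles differ ⇒ inequivalent

no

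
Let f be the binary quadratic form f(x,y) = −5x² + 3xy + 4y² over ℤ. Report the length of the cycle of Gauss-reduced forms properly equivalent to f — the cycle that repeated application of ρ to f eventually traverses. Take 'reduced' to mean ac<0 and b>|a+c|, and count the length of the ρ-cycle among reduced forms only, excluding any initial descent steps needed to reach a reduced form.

D = 89, ⌊√D⌋ = 9
river: ρ → (4,5,-4)
river: ρ → (-4,3,5)
river: ρ → (5,7,-2)
river: ρ → (-2,9,1)
river: ρ → (1,9,-2)
river: ρ → (-2,7,5)
river: ρ → (5,3,-4)
river: ρ → (-4,5,4)
river: ρ → (4,3,-5)
river: ρ → (-5,7,2)
river: ρ → (2,9,-1)
river: ρ → (-1,9,2)
river: ρ → (2,7,-5)
river: ρ → (-5,3,4)
ρ-cycle length = 14 (tail of 0 descent steps not counted)

14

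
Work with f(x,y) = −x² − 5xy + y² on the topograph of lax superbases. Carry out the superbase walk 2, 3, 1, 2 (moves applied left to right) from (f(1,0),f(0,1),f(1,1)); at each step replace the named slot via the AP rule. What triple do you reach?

start (-1,1,-5) = (f(1,0),f(0,1),f(1,1))
replace slot 2: 2·((-1)+(-5)) − 1 = -13 → (-1,-13,-5)
replace slot 3: 2·((-1)+(-13)) − (-5) = -23 → (-1,-13,-23)
replace slot 1: 2·((-13)+(-23)) − (-1) = -71 → (-71,-13,-23)
replace slot 2: 2·((-71)+(-23)) − (-13) = -175 → (-71,-175,-23)

-71,-175,-23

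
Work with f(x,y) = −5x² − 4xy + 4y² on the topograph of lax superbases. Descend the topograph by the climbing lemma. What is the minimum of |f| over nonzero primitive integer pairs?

descent: ρ → (4,4,-5)  [lands on river]
river: ρ → (-5,6,3)
river: ρ → (3,6,-5)
river: ρ → (-5,4,4)
closes: descent 1, river 4
min |a| on river = 3

3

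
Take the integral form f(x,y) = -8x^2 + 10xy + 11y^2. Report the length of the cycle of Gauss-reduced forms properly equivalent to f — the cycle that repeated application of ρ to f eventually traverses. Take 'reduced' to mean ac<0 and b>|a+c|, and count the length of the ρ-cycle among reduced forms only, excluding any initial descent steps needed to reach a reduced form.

D = 452, ⌊√D⌋ = 21
river: ρ → (11,12,-7)
river: ρ → (-7,16,7)
river: ρ → (7,12,-11)
river: ρ → (-11,10,8)
river: ρ → (8,6,-13)
river: ρ → (-13,20,1)
river: ρ → (1,20,-13)
river: ρ → (-13,6,8)
river: ρ → (8,10,-11)
river: ρ → (-11,12,7)
river: ρ → (7,16,-7)
river: ρ → (-7,12,11)
river: ρ → (11,10,-8)
river: ρ → (-8,6,13)
river: ρ → (13,20,-1)
river: ρ → (-1,20,13)
river: ρ → (13,6,-8)
river: ρ → (-8,10,11)
ρ-cycle length = 18 (tail of 0 descent steps not counted)

18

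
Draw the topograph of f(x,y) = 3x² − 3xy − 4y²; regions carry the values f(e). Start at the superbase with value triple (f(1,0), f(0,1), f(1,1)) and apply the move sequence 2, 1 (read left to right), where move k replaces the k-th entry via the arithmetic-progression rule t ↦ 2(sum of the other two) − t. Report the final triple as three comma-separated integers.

start (3,-4,-4) = (f(1,0),f(0,1),f(1,1))
replace slot 2: 2·(3+(-4)) − (-4) = 2 → (3,2,-4)
replace slot 1: 2·(2+(-4)) − 3 = -7 → (-7,2,-4)

-7,2,-4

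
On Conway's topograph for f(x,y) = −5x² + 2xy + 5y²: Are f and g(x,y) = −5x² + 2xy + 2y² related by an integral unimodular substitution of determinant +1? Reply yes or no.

D₁ = 104, D₂ = 44
discriminants differ ⇒ not SL₂(ℤ)-equivalent

no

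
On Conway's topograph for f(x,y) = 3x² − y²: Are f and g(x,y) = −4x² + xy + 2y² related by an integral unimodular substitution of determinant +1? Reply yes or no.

D₁ = 12, D₂ = 33
discriminants differ ⇒ not SL₂(ℤ)-equivalent

no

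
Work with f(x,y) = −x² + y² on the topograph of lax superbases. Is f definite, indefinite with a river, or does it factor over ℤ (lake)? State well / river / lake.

D = b²−4ac = 0² − 4·(-1)·1 = 4
D = 2² is a perfect square ⇒ form factors over ℤ ⇒ lakes

lake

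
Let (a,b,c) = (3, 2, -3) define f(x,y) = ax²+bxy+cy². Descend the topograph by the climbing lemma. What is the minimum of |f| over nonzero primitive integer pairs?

river: ρ → (-3,4,2)
river: ρ → (2,4,-3)
river: ρ → (-3,2,3)
river: ρ → (3,4,-2)
river: ρ → (-2,4,3)
river: ρ → (3,2,-3)
closes: descent 0, river 6
min |a| on river = 2

2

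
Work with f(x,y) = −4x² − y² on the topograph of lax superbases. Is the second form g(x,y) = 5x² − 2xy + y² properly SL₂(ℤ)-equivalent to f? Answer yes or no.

D₁ = -16, D₂ = -16
f is negative-definite; reduce −f:
−f: flip: (4,0,1)→(1,0,4)
−f: reduced (well bottom): (1,0,4) with a≤c, −a<b≤a
flip sign back: reduced form of f is (-1,0,-4)
g: flip: (5,-2,1)→(1,2,5)
g: translate: b→0 (≡2 mod 2), so (1,2,5)→(1,0,4)
g: reduced (well bottom): (1,0,4) with a≤c, −a<b≤a
reduced forms (-1, 0, -4) vs (1, 0, 4) ⇒ inequivalent

no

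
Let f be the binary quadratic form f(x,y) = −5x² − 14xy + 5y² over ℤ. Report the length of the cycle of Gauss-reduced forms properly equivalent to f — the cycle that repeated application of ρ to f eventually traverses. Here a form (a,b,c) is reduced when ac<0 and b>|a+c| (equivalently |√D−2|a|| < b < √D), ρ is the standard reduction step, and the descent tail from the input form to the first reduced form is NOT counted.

D = 296, ⌊√D⌋ = 17
descent: ρ → (5,14,-5)  [lands on river]
river: ρ → (-5,16,2)
river: ρ → (2,16,-5)
river: ρ → (-5,14,5)
river: ρ → (5,16,-2)
river: ρ → (-2,16,5)
ρ-cycle length = 6 (tail of 1 descent step not counted)

6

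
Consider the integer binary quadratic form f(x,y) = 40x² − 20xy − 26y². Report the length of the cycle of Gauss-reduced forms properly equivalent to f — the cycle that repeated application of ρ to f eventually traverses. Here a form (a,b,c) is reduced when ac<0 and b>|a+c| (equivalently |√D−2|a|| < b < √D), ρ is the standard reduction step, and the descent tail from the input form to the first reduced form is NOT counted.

D = 4560, ⌊√D⌋ = 67
descent: ρ → (-26,20,40)  [lands on river]
river: ρ → (40,60,-6)
river: ρ → (-6,60,40)
river: ρ → (40,20,-26)
river: ρ → (-26,32,34)
river: ρ → (34,36,-24)
river: ρ → (-24,60,10)
river: ρ → (10,60,-24)
river: ρ → (-24,36,34)
river: ρ → (34,32,-26)
ρ-cycle length = 10 (tail of 1 descent step not counted)

10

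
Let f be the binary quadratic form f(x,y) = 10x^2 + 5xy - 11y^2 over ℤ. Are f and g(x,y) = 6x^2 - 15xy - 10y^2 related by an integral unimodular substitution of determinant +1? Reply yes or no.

D₁ = 465, D₂ = 465
river cycle of f (length 10): (-11, 17, 4), (4, 15, -15), (-15, 15, 4), (4, 17, -11), (-11, 5, 10), (10, 15, -6), (-6, 21, 1), (1, 21, -6), (-6, 15, 10), (10, 5, -11)
river cycle of g (length 10): (-10, 15, 6), (6, 21, -1), (-1, 21, 6), (6, 15, -10), (-10, 5, 11), (11, 17, -4), (-4, 15, 15), (15, 15, -4), (-4, 17, 11), (11, 5, -10)
cycles differ ⇒ inequivalent

no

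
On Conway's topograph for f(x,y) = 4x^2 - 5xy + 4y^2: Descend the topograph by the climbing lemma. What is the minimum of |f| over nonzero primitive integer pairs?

translate: b→3 (≡-5 mod 8), so (4,-5,4)→(4,3,3)
flip: (4,3,3)→(3,-3,4)
translate: b→3 (≡-3 mod 6), so (3,-3,4)→(3,3,4)
reduced (well bottom): (3,3,4) with a≤c, −a<b≤a
well minimum = a = 3

3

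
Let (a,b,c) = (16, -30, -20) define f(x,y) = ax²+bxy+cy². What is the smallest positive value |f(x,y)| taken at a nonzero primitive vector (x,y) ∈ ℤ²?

descent: ρ → (-20,30,16)  [lands on river]
river: ρ → (16,34,-16)
river: ρ → (-16,30,20)
river: ρ → (20,10,-26)
river: ρ → (-26,42,4)
river: ρ → (4,46,-4)
river: ρ → (-4,42,26)
river: ρ → (26,10,-20)
closes: descent 1, river 8
min |a| on river = 4

4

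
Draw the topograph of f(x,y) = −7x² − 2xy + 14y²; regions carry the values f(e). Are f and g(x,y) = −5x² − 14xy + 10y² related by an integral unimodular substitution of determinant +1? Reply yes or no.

D₁ = 396, D₂ = 396
river cycle of f (length 4): (-7, 12, 9), (9, 6, -10), (-10, 14, 5), (5, 16, -7)
river cycle of g (length 4): (10, 14, -5), (-5, 16, 7), (7, 12, -9), (-9, 6, 10)
cycles differ ⇒ inequivalent

no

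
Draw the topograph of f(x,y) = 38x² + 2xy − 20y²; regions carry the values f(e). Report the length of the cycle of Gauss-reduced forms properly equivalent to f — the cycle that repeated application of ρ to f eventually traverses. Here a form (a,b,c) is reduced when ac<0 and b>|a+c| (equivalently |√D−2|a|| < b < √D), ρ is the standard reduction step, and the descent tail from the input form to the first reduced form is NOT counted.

D = 3044, ⌊√D⌋ = 55
descent: ρ → (-20,38,20)  [lands on river]
river: ρ → (20,42,-16)
river: ρ → (-16,54,2)
river: ρ → (2,54,-16)
river: ρ → (-16,42,20)
river: ρ → (20,38,-20)
river: ρ → (-20,42,16)
river: ρ → (16,54,-2)
river: ρ → (-2,54,16)
river: ρ → (16,42,-20)
ρ-cycle length = 10 (tail of 1 descent step not counted)

10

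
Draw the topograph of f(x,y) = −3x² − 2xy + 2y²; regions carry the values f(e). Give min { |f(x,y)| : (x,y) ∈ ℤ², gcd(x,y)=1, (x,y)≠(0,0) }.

descent: ρ → (2,2,-3)  [lands on river]
river: ρ → (-3,4,1)
river: ρ → (1,4,-3)
river: ρ → (-3,2,2)
closes: descent 1, river 4
min |a| on river = 1

1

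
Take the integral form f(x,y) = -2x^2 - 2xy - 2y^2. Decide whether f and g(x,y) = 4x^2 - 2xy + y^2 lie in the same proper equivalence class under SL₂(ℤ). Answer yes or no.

D₁ = -12, D₂ = -12
f is negative-definite; reduce −f:
−f: reduced (well bottom): (2,2,2) with a≤c, −a<b≤a
flip sign back: reduced form of f is (-2,-2,-2)
g: flip: (4,-2,1)→(1,2,4)
g: translate: b→0 (≡2 mod 2), so (1,2,4)→(1,0,3)
g: reduced (well bottom): (1,0,3) with a≤c, −a<b≤a
reduced forms (-2, -2, -2) vs (1, 0, 3) ⇒ inequivalent

no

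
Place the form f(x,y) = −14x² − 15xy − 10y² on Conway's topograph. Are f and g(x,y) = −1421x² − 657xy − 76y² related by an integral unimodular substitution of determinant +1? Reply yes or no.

D₁ = -335, D₂ = -335
f is negative-definite; reduce −f:
−f: translate: b→-13 (≡15 mod 28), so (14,15,10)→(14,-13,9)
−f: flip: (14,-13,9)→(9,13,14)
−f: translate: b→-5 (≡13 mod 18), so (9,13,14)→(9,-5,10)
−f: reduced (well bottom): (9,-5,10) with a≤c, −a<b≤a
flip sign back: reduced form of f is (-9,5,-10)
g is negative-definite; reduce −g:
−g: flip: (1421,657,76)→(76,-657,1421)
−g: translate: b→-49 (≡-657 mod 152), so (76,-657,1421)→(76,-49,9)
−g: flip: (76,-49,9)→(9,49,76)
−g: translate: b→-5 (≡49 mod 18), so (9,49,76)→(9,-5,10)
−g: reduced (well bottom): (9,-5,10) with a≤c, −a<b≤a
flip sign back: reduced form of g is (-9,5,-10)
reduced forms (-9, 5, -10) vs (-9, 5, -10) ⇒ equivalent

yes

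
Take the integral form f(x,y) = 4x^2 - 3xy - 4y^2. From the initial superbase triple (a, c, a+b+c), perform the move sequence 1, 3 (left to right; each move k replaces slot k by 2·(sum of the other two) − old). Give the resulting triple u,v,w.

start (4,-4,-3) = (f(1,0),f(0,1),f(1,1))
replace slot 1: 2·((-4)+(-3)) − 4 = -18 → (-18,-4,-3)
replace slot 3: 2·((-18)+(-4)) − (-3) = -41 → (-18,-4,-41)

-18,-4,-41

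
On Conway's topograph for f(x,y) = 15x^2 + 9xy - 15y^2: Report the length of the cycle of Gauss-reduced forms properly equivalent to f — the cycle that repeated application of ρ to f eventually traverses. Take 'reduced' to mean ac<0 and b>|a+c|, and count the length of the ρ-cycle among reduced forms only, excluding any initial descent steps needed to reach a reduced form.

D = 981, ⌊√D⌋ = 31
river: ρ → (-15,21,9)
river: ρ → (9,15,-21)
river: ρ → (-21,27,3)
river: ρ → (3,27,-21)
river: ρ → (-21,15,9)
river: ρ → (9,21,-15)
river: ρ → (-15,9,15)
river: ρ → (15,21,-9)
river: ρ → (-9,15,21)
river: ρ → (21,27,-3)
river: ρ → (-3,27,21)
river: ρ → (21,15,-9)
river: ρ → (-9,21,15)
river: ρ → (15,9,-15)
ρ-cycle length = 14 (tail of 0 descent steps not counted)

14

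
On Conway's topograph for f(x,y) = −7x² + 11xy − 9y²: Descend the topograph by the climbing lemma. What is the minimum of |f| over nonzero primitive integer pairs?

translate: b→3 (≡-11 mod 14), so (7,-11,9)→(7,3,5)
flip: (7,3,5)→(5,-3,7)
reduced (well bottom): (5,-3,7) with a≤c, −a<b≤a
well minimum |f| = |-5| = 5 (negative-definite)

5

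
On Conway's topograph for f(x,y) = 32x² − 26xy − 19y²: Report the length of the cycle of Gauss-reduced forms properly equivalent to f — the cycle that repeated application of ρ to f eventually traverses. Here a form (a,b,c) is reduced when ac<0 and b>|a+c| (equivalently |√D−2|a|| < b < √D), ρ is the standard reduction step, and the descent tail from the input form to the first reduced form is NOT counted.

D = 3108, ⌊√D⌋ = 55
descent: ρ → (-19,26,32)  [lands on river]
river: ρ → (32,38,-13)
river: ρ → (-13,40,29)
river: ρ → (29,18,-24)
river: ρ → (-24,30,23)
river: ρ → (23,16,-31)
river: ρ → (-31,46,8)
river: ρ → (8,50,-19)
ρ-cycle length = 8 (tail of 1 descent step not counted)

8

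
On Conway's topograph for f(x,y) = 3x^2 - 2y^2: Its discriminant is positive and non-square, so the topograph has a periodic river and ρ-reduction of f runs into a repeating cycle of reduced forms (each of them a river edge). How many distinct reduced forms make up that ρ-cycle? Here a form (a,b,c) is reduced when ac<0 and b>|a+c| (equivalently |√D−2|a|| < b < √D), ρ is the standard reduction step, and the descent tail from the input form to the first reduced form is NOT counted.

D = 24, ⌊√D⌋ = 4
descent: ρ → (-2,4,1)  [lands on river]
river: ρ → (1,4,-2)
ρ-cycle length = 2 (tail of 1 descent step not counted)

2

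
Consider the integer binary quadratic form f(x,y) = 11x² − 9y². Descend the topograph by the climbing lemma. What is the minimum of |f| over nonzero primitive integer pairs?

descent: ρ → (-9,18,2)  [lands on river]
river: ρ → (2,18,-9)
closes: descent 1, river 2
min |a| on river = 2

2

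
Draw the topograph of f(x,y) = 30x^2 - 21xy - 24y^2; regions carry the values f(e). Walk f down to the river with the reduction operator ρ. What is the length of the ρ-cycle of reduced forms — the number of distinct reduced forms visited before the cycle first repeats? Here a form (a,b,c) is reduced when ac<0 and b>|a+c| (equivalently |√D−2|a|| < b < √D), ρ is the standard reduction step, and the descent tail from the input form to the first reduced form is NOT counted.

D = 3321, ⌊√D⌋ = 57
descent: ρ → (-24,21,30)  [lands on river]
river: ρ → (30,39,-15)
river: ρ → (-15,51,12)
river: ρ → (12,45,-27)
river: ρ → (-27,9,30)
river: ρ → (30,51,-6)
river: ρ → (-6,57,3)
river: ρ → (3,57,-6)
river: ρ → (-6,51,30)
river: ρ → (30,9,-27)
river: ρ → (-27,45,12)
river: ρ → (12,51,-15)
river: ρ → (-15,39,30)
river: ρ → (30,21,-24)
river: ρ → (-24,27,27)
river: ρ → (27,27,-24)
ρ-cycle length = 16 (tail of 1 descent step not counted)

16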